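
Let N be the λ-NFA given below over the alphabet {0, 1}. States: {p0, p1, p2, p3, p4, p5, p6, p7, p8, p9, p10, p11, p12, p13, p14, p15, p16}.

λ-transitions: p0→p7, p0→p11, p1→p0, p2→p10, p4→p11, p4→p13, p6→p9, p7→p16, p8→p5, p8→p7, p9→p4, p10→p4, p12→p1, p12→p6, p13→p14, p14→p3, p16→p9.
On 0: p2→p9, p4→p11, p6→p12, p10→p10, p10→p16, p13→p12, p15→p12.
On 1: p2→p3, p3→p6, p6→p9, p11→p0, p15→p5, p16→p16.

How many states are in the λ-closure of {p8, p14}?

10

Start with {p8, p14}.
From p8 via λ: add p5, p7.
From p14 via λ: add p3.
From p7 via λ: add p16.
From p16 via λ: add p9.
From p9 via λ: add p4.
From p4 via λ: add p11, p13.
λ-closure = {p3, p4, p5, p7, p8, p9, p11, p13, p14, p16}, which has 10 states.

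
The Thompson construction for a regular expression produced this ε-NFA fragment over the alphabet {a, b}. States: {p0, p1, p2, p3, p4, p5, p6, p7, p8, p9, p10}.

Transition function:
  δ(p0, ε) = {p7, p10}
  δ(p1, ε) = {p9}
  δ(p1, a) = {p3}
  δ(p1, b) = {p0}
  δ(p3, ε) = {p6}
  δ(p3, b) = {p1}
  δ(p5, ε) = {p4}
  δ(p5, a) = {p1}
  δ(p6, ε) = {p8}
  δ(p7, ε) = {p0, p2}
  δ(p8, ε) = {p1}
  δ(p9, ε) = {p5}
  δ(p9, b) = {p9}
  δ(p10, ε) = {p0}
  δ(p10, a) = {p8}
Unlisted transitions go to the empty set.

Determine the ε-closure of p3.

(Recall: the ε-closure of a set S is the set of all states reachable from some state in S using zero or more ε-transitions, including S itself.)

Start with {p3}.
From p3 via ε: add p6.
From p6 via ε: add p8.
From p8 via ε: add p1.
From p1 via ε: add p9.
From p9 via ε: add p5.
From p5 via ε: add p4.
No new states can be added; the closed set is {p1, p3, p4, p5, p6, p8, p9}.

{p1, p3, p4, p5, p6, p8, p9}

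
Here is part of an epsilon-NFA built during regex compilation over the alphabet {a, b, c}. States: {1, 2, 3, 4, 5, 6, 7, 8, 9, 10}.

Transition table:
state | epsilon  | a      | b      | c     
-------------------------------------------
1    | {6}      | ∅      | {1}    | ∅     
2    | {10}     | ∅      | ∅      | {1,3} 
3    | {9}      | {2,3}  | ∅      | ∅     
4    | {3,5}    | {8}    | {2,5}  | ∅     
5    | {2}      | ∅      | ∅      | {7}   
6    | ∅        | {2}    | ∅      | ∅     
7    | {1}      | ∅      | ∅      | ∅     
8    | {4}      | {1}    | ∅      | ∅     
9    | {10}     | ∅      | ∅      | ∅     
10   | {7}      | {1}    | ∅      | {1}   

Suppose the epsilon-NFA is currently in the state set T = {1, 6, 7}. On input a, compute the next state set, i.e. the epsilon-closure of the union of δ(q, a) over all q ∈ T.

{1, 2, 6, 7, 10}

6 on a → {2}.
No a-transition from 1, 7.
Union after reading a: {2}.
Now take the epsilon-closure:
From 2 via epsilon: add 10.
From 10 via epsilon: add 7.
From 7 via epsilon: add 1.
From 1 via epsilon: add 6.
No new states can be added; the closed set is {1, 2, 6, 7, 10}.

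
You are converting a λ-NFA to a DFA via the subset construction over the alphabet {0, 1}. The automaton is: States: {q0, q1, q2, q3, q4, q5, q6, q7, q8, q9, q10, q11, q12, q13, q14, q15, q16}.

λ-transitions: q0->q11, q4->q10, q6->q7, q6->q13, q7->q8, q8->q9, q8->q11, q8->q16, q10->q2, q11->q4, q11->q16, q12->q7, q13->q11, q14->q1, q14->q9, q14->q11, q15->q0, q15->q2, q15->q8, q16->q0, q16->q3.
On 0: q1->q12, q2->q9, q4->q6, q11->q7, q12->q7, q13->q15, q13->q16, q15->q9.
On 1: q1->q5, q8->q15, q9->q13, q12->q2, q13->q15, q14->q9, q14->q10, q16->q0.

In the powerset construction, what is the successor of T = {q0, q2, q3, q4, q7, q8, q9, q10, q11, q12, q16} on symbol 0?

q2 on 0 → {q9}.
q4 on 0 → {q6}.
q11 on 0 → {q7}.
q12 on 0 → {q7}.
No 0-transition from q0, q3, q7, q8, q9, q10, q16.
Union after reading 0: {q6, q7, q9}.
Now take the λ-closure:
From q6 via λ: add q13.
From q7 via λ: add q8.
From q8 via λ: add q11, q16.
From q11 via λ: add q4.
From q16 via λ: add q0, q3.
From q4 via λ: add q10.
From q10 via λ: add q2.
No new states can be added; the closed set is {q0, q2, q3, q4, q6, q7, q8, q9, q10, q11, q13, q16}.

{q0, q2, q3, q4, q6, q7, q8, q9, q10, q11, q13, q16}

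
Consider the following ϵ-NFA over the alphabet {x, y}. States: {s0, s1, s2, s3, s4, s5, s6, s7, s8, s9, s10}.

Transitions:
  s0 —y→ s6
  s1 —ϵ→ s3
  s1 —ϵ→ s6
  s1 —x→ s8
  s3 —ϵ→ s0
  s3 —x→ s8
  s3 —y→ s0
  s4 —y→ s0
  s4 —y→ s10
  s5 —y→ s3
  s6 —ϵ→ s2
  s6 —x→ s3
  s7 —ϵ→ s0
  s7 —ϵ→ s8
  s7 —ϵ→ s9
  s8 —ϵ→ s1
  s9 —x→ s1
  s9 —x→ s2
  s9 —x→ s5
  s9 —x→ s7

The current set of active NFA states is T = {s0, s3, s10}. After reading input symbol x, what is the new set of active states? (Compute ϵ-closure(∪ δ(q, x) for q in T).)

s3 on x → {s8}.
No x-transition from s0, s10.
Union after reading x: {s8}.
Now take the ϵ-closure:
From s8 via ϵ: add s1.
From s1 via ϵ: add s3, s6.
From s3 via ϵ: add s0.
From s6 via ϵ: add s2.
No new states can be added; the closed set is {s0, s1, s2, s3, s6, s8}.

{s0, s1, s2, s3, s6, s8}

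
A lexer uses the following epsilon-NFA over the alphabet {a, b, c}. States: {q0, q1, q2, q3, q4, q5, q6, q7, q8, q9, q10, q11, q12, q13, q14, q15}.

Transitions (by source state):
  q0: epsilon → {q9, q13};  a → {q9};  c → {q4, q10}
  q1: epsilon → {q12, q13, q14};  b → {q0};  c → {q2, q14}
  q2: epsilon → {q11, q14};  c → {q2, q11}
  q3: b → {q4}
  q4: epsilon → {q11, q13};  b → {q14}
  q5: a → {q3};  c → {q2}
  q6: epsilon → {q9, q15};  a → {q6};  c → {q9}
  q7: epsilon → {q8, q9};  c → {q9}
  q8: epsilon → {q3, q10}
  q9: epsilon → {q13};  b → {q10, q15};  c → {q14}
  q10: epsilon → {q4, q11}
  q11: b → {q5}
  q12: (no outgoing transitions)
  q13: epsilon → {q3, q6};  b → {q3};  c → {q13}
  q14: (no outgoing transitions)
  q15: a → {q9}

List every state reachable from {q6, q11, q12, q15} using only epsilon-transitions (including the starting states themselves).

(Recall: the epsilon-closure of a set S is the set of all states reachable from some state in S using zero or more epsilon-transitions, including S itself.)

Start with {q6, q11, q12, q15}.
From q6 via epsilon: add q9.
From q9 via epsilon: add q13.
From q13 via epsilon: add q3.
No new states can be added; the closed set is {q3, q6, q9, q11, q12, q13, q15}.

{q3, q6, q9, q11, q12, q13, q15}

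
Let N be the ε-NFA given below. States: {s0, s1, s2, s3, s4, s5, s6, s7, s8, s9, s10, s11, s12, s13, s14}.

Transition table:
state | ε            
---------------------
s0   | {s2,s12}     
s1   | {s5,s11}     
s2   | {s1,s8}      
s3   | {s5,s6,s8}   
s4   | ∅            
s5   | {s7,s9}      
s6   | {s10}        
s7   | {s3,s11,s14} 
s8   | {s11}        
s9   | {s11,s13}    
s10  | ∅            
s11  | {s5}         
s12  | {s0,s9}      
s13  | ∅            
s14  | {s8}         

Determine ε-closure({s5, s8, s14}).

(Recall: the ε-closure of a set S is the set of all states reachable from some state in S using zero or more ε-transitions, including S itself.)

Start with {s5, s8, s14}.
From s5 via ε: add s7, s9.
From s8 via ε: add s11.
From s7 via ε: add s3.
From s9 via ε: add s13.
From s3 via ε: add s6.
From s6 via ε: add s10.
No new states can be added; the closed set is {s3, s5, s6, s7, s8, s9, s10, s11, s13, s14}.

{s3, s5, s6, s7, s8, s9, s10, s11, s13, s14}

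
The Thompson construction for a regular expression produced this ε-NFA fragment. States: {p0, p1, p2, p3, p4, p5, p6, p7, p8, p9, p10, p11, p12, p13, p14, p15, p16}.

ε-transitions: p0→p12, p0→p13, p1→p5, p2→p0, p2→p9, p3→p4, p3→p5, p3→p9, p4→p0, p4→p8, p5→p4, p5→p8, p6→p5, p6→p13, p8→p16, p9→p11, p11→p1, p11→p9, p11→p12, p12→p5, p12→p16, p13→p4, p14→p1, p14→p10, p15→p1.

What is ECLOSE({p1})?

{p0, p1, p4, p5, p8, p12, p13, p16}

Start with {p1}.
From p1 via ε: add p5.
From p5 via ε: add p4, p8.
From p4 via ε: add p0.
From p8 via ε: add p16.
From p0 via ε: add p12, p13.
No new states can be added; the closed set is {p0, p1, p4, p5, p8, p12, p13, p16}.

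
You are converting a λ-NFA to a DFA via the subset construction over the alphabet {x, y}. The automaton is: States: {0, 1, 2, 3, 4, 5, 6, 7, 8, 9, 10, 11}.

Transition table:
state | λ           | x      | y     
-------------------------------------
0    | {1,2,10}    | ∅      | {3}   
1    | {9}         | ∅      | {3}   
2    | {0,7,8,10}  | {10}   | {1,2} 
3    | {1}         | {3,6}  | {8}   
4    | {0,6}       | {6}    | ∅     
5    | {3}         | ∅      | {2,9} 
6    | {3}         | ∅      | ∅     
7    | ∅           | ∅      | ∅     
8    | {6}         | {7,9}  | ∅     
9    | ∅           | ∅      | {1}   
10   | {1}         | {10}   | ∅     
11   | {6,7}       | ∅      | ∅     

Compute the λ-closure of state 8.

Start with {8}.
From 8 via λ: add 6.
From 6 via λ: add 3.
From 3 via λ: add 1.
From 1 via λ: add 9.
No new states can be added; the closed set is {1, 3, 6, 8, 9}.

{1, 3, 6, 8, 9}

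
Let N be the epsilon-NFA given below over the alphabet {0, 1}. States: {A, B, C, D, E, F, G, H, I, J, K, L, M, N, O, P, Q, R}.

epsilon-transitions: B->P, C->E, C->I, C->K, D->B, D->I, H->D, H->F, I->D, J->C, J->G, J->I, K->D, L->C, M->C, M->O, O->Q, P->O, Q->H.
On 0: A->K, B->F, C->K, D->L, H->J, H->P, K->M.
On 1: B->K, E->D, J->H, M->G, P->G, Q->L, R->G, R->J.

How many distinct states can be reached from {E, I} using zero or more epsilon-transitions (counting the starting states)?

9

Start with {E, I}.
From I via epsilon: add D.
From D via epsilon: add B.
From B via epsilon: add P.
From P via epsilon: add O.
From O via epsilon: add Q.
From Q via epsilon: add H.
From H via epsilon: add F.
epsilon-closure = {B, D, E, F, H, I, O, P, Q}, which has 9 states.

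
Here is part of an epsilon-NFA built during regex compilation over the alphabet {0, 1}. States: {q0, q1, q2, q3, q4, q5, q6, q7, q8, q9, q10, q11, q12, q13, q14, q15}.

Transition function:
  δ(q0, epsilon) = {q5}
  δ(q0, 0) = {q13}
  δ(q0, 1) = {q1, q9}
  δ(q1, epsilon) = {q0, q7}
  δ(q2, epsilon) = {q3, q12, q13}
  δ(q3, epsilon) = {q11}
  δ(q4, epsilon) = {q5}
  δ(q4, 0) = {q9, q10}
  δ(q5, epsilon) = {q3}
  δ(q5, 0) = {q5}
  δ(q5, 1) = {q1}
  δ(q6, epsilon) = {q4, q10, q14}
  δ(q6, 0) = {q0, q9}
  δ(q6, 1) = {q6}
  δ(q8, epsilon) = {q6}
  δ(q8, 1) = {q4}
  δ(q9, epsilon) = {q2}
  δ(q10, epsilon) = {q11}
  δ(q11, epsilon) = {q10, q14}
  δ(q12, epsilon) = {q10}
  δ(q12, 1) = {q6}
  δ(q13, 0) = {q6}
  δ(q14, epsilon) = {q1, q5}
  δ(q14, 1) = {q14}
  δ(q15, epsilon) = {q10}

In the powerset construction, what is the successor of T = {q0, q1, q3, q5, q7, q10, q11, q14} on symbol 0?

{q0, q1, q3, q5, q7, q10, q11, q13, q14}

q0 on 0 → {q13}.
q5 on 0 → {q5}.
No 0-transition from q1, q3, q7, q10, q11, q14.
Union after reading 0: {q5, q13}.
Now take the epsilon-closure:
From q5 via epsilon: add q3.
From q3 via epsilon: add q11.
From q11 via epsilon: add q10, q14.
From q14 via epsilon: add q1.
From q1 via epsilon: add q0, q7.
No new states can be added; the closed set is {q0, q1, q3, q5, q7, q10, q11, q13, q14}.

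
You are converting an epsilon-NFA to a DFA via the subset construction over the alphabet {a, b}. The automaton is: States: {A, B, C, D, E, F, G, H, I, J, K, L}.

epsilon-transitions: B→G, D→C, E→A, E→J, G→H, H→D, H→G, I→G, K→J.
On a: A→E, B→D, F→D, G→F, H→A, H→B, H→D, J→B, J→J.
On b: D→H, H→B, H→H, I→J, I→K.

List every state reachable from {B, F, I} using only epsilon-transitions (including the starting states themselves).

{B, C, D, F, G, H, I}

Start with {B, F, I}.
From B via epsilon: add G.
From G via epsilon: add H.
From H via epsilon: add D.
From D via epsilon: add C.
No new states can be added; the closed set is {B, C, D, F, G, H, I}.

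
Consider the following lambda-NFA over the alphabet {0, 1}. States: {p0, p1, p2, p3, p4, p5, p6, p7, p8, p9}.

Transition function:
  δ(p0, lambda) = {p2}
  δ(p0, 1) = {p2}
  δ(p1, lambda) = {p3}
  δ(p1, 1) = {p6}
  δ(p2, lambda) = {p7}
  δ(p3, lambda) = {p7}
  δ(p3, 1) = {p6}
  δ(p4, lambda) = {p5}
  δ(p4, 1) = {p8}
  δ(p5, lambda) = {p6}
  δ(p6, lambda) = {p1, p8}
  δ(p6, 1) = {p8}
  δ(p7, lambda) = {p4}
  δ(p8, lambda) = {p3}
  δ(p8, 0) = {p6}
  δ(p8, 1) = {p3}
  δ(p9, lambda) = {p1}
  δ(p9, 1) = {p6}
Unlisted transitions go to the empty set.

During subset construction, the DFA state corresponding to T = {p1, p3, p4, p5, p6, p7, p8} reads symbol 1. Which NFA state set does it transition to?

p1 on 1 → {p6}.
p3 on 1 → {p6}.
p4 on 1 → {p8}.
p6 on 1 → {p8}.
p8 on 1 → {p3}.
No 1-transition from p5, p7.
Union after reading 1: {p3, p6, p8}.
Now take the lambda-closure:
From p3 via lambda: add p7.
From p6 via lambda: add p1.
From p7 via lambda: add p4.
From p4 via lambda: add p5.
No new states can be added; the closed set is {p1, p3, p4, p5, p6, p7, p8}.

{p1, p3, p4, p5, p6, p7, p8}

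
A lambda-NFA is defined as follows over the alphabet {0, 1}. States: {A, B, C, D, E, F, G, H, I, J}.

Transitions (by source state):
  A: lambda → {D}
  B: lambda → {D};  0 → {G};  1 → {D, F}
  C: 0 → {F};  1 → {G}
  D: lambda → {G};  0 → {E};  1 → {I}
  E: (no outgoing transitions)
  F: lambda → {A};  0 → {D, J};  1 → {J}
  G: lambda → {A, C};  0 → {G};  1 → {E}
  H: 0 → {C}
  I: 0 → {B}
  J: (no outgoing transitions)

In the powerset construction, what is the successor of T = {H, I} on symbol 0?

{A, B, C, D, G}

H on 0 → {C}.
I on 0 → {B}.
Union after reading 0: {B, C}.
Now take the lambda-closure:
From B via lambda: add D.
From D via lambda: add G.
From G via lambda: add A.
No new states can be added; the closed set is {A, B, C, D, G}.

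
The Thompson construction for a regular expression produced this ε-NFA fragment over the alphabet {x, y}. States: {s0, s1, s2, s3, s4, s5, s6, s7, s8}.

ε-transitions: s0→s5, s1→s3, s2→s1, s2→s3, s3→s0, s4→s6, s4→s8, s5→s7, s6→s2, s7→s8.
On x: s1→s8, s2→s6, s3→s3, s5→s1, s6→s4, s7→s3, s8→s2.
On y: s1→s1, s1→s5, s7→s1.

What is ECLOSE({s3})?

Start with {s3}.
From s3 via ε: add s0.
From s0 via ε: add s5.
From s5 via ε: add s7.
From s7 via ε: add s8.
No new states can be added; the closed set is {s0, s3, s5, s7, s8}.

{s0, s3, s5, s7, s8}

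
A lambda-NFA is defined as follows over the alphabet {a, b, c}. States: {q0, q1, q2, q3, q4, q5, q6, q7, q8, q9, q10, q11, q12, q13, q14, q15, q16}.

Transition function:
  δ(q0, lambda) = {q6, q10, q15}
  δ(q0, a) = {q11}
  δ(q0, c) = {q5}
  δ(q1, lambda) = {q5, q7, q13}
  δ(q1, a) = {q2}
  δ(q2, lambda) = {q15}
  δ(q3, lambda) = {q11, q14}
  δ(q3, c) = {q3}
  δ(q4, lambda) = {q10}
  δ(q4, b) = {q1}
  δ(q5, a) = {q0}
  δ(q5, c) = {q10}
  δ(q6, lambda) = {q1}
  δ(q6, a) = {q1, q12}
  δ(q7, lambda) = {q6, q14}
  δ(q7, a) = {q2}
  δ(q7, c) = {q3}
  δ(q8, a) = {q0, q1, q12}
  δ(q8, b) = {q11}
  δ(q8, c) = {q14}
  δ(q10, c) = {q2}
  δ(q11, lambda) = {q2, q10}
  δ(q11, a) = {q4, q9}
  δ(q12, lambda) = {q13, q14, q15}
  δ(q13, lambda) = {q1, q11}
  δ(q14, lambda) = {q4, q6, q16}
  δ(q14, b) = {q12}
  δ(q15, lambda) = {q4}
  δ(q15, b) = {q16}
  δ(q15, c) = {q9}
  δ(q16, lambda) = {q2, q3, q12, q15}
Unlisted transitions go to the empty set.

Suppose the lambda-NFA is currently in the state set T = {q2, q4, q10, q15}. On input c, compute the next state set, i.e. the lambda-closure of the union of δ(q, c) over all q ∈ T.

{q2, q4, q9, q10, q15}

q10 on c → {q2}.
q15 on c → {q9}.
No c-transition from q2, q4.
Union after reading c: {q2, q9}.
Now take the lambda-closure:
From q2 via lambda: add q15.
From q15 via lambda: add q4.
From q4 via lambda: add q10.
No new states can be added; the closed set is {q2, q4, q9, q10, q15}.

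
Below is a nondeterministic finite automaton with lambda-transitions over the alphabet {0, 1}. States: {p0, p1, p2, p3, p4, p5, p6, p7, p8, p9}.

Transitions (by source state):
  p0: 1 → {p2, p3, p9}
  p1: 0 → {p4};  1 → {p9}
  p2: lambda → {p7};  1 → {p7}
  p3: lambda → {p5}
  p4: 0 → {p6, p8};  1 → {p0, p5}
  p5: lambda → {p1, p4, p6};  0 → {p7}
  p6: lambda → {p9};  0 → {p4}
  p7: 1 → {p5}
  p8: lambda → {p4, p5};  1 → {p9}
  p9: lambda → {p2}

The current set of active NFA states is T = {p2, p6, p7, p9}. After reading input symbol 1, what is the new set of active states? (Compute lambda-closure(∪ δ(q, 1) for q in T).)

p2 on 1 → {p7}.
p7 on 1 → {p5}.
No 1-transition from p6, p9.
Union after reading 1: {p5, p7}.
Now take the lambda-closure:
From p5 via lambda: add p1, p4, p6.
From p6 via lambda: add p9.
From p9 via lambda: add p2.
No new states can be added; the closed set is {p1, p2, p4, p5, p6, p7, p9}.

{p1, p2, p4, p5, p6, p7, p9}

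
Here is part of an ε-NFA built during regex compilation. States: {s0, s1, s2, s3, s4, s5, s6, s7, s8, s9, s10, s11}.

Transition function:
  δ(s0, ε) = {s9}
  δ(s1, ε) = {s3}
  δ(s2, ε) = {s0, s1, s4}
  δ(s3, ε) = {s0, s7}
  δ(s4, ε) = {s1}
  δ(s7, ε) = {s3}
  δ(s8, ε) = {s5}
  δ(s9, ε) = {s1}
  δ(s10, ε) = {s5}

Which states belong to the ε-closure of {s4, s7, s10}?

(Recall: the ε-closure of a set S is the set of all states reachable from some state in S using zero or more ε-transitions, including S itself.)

{s0, s1, s3, s4, s5, s7, s9, s10}

Start with {s4, s7, s10}.
From s4 via ε: add s1.
From s7 via ε: add s3.
From s10 via ε: add s5.
From s3 via ε: add s0.
From s0 via ε: add s9.
No new states can be added; the closed set is {s0, s1, s3, s4, s5, s7, s9, s10}.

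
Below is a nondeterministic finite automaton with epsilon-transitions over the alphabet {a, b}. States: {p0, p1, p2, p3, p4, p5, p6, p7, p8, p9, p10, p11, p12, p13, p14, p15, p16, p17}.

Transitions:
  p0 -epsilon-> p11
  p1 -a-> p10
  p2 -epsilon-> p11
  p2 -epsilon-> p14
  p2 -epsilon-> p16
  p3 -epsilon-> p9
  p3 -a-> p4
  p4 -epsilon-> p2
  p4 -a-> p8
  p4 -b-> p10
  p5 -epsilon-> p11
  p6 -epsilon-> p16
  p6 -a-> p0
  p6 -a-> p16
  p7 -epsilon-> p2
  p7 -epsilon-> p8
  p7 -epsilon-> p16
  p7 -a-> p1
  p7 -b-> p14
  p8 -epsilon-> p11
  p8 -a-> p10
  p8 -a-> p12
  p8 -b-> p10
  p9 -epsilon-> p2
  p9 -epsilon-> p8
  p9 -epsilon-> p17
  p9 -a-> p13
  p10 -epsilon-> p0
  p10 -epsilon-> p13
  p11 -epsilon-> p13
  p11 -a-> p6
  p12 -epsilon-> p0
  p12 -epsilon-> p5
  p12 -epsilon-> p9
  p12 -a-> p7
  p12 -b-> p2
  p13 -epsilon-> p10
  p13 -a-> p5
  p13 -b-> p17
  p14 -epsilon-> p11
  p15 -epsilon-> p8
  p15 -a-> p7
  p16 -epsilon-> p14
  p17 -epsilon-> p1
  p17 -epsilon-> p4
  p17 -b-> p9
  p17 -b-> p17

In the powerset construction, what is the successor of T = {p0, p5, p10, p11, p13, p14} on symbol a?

p11 on a → {p6}.
p13 on a → {p5}.
No a-transition from p0, p5, p10, p14.
Union after reading a: {p5, p6}.
Now take the epsilon-closure:
From p5 via epsilon: add p11.
From p6 via epsilon: add p16.
From p11 via epsilon: add p13.
From p16 via epsilon: add p14.
From p13 via epsilon: add p10.
From p10 via epsilon: add p0.
No new states can be added; the closed set is {p0, p5, p6, p10, p11, p13, p14, p16}.

{p0, p5, p6, p10, p11, p13, p14, p16}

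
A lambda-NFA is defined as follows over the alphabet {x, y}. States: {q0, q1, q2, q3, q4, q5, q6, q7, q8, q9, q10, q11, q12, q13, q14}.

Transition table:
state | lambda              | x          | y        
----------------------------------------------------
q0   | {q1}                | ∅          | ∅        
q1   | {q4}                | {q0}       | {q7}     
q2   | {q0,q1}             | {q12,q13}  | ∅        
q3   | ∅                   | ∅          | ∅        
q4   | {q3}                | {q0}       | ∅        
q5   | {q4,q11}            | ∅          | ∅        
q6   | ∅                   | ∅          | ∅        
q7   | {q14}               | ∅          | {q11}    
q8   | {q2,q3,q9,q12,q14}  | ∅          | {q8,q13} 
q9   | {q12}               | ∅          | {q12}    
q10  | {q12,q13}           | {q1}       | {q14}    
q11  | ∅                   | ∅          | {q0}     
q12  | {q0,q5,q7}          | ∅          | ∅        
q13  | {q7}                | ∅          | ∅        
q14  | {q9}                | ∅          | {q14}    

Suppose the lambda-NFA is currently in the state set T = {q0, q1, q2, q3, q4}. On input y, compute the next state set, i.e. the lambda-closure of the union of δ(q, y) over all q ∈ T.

{q0, q1, q3, q4, q5, q7, q9, q11, q12, q14}

q1 on y → {q7}.
No y-transition from q0, q2, q3, q4.
Union after reading y: {q7}.
Now take the lambda-closure:
From q7 via lambda: add q14.
From q14 via lambda: add q9.
From q9 via lambda: add q12.
From q12 via lambda: add q0, q5.
From q0 via lambda: add q1.
From q5 via lambda: add q4, q11.
From q4 via lambda: add q3.
No new states can be added; the closed set is {q0, q1, q3, q4, q5, q7, q9, q11, q12, q14}.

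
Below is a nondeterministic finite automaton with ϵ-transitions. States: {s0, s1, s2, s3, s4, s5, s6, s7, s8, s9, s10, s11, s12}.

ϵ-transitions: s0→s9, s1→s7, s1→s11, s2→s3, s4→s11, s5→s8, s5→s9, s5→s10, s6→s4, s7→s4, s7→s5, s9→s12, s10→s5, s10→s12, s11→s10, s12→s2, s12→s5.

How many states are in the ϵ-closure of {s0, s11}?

Start with {s0, s11}.
From s0 via ϵ: add s9.
From s11 via ϵ: add s10.
From s9 via ϵ: add s12.
From s10 via ϵ: add s5.
From s5 via ϵ: add s8.
From s12 via ϵ: add s2.
From s2 via ϵ: add s3.
ϵ-closure = {s0, s2, s3, s5, s8, s9, s10, s11, s12}, which has 9 states.

9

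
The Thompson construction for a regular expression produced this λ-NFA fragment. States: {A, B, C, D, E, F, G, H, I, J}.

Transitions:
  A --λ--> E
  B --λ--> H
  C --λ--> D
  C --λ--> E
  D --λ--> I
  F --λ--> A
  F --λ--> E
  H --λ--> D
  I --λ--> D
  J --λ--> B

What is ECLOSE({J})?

{B, D, H, I, J}

Start with {J}.
From J via λ: add B.
From B via λ: add H.
From H via λ: add D.
From D via λ: add I.
No new states can be added; the closed set is {B, D, H, I, J}.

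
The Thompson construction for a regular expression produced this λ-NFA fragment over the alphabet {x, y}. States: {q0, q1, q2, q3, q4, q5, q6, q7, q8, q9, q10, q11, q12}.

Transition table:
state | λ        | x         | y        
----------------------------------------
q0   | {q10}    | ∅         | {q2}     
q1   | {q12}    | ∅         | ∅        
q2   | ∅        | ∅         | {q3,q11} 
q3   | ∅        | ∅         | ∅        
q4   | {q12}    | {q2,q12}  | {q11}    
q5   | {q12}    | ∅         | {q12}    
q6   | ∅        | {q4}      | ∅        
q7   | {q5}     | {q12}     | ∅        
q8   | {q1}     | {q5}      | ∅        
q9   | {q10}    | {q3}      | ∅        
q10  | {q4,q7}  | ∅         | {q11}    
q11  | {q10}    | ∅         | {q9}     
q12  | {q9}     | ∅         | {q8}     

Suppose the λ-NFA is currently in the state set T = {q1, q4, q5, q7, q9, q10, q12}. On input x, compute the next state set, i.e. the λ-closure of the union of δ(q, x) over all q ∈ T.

{q2, q3, q4, q5, q7, q9, q10, q12}

q4 on x → {q2, q12}.
q7 on x → {q12}.
q9 on x → {q3}.
No x-transition from q1, q5, q10, q12.
Union after reading x: {q2, q3, q12}.
Now take the λ-closure:
From q12 via λ: add q9.
From q9 via λ: add q10.
From q10 via λ: add q4, q7.
From q7 via λ: add q5.
No new states can be added; the closed set is {q2, q3, q4, q5, q7, q9, q10, q12}.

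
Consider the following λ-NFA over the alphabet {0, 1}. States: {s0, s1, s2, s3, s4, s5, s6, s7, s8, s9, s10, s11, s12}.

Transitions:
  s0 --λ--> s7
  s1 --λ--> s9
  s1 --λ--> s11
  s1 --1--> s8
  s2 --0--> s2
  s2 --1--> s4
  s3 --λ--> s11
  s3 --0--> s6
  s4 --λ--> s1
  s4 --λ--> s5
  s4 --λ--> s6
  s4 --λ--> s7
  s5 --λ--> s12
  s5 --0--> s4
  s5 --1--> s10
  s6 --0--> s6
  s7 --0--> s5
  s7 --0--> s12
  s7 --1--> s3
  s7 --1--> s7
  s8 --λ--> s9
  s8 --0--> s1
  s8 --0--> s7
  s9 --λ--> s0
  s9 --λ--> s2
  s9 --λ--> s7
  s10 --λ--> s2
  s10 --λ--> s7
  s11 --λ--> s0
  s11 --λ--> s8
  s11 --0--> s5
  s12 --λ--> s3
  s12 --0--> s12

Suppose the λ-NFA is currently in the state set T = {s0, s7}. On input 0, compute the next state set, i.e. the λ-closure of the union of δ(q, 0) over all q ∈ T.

{s0, s2, s3, s5, s7, s8, s9, s11, s12}

s7 on 0 → {s5, s12}.
No 0-transition from s0.
Union after reading 0: {s5, s12}.
Now take the λ-closure:
From s12 via λ: add s3.
From s3 via λ: add s11.
From s11 via λ: add s0, s8.
From s0 via λ: add s7.
From s8 via λ: add s9.
From s9 via λ: add s2.
No new states can be added; the closed set is {s0, s2, s3, s5, s7, s8, s9, s11, s12}.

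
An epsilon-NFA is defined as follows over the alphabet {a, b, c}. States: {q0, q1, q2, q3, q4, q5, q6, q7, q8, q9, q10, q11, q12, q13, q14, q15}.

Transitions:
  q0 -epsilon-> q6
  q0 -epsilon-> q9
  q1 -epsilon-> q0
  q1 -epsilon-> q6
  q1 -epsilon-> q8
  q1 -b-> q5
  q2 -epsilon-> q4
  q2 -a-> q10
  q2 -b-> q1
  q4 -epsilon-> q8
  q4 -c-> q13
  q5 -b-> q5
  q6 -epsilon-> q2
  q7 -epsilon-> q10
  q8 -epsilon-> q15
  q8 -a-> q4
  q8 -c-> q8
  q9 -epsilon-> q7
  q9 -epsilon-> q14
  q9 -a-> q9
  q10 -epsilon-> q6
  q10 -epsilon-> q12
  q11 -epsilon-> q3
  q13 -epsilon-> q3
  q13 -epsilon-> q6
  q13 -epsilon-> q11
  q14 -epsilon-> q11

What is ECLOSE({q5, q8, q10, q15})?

{q2, q4, q5, q6, q8, q10, q12, q15}

Start with {q5, q8, q10, q15}.
From q10 via epsilon: add q6, q12.
From q6 via epsilon: add q2.
From q2 via epsilon: add q4.
No new states can be added; the closed set is {q2, q4, q5, q6, q8, q10, q12, q15}.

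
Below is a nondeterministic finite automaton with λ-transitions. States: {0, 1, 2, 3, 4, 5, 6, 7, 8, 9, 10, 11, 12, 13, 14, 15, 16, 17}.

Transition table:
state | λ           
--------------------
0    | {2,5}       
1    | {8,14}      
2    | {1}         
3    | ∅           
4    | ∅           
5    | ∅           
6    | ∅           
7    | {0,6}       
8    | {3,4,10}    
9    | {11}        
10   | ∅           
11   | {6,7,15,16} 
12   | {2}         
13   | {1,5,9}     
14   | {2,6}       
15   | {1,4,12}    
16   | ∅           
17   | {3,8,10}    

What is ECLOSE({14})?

Start with {14}.
From 14 via λ: add 2, 6.
From 2 via λ: add 1.
From 1 via λ: add 8.
From 8 via λ: add 3, 4, 10.
No new states can be added; the closed set is {1, 2, 3, 4, 6, 8, 10, 14}.

{1, 2, 3, 4, 6, 8, 10, 14}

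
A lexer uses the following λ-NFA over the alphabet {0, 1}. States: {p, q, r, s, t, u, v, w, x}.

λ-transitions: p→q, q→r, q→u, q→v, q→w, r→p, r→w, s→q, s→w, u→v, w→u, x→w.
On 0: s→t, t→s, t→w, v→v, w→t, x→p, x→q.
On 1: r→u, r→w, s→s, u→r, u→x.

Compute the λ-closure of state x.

Start with {x}.
From x via λ: add w.
From w via λ: add u.
From u via λ: add v.
No new states can be added; the closed set is {u, v, w, x}.

{u, v, w, x}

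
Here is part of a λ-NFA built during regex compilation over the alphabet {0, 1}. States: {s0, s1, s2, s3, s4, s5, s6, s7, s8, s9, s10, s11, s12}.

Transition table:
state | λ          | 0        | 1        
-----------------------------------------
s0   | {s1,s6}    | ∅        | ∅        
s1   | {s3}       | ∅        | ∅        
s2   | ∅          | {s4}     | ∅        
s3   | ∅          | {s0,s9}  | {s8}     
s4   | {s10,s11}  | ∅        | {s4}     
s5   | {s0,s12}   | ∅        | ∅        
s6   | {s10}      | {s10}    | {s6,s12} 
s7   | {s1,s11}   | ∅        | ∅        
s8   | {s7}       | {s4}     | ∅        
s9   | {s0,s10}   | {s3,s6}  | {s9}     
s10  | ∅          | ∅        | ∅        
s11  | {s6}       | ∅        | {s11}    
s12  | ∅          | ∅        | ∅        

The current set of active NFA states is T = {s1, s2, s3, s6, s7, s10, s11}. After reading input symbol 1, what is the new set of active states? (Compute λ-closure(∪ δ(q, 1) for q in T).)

{s1, s3, s6, s7, s8, s10, s11, s12}

s3 on 1 → {s8}.
s6 on 1 → {s6, s12}.
s11 on 1 → {s11}.
No 1-transition from s1, s2, s7, s10.
Union after reading 1: {s6, s8, s11, s12}.
Now take the λ-closure:
From s6 via λ: add s10.
From s8 via λ: add s7.
From s7 via λ: add s1.
From s1 via λ: add s3.
No new states can be added; the closed set is {s1, s3, s6, s7, s8, s10, s11, s12}.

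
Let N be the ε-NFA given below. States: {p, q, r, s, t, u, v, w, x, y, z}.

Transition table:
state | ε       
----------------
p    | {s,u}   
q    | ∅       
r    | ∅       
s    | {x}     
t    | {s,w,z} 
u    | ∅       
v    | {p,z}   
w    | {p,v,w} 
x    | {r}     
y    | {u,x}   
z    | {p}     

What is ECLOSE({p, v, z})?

{p, r, s, u, v, x, z}

Start with {p, v, z}.
From p via ε: add s, u.
From s via ε: add x.
From x via ε: add r.
No new states can be added; the closed set is {p, r, s, u, v, x, z}.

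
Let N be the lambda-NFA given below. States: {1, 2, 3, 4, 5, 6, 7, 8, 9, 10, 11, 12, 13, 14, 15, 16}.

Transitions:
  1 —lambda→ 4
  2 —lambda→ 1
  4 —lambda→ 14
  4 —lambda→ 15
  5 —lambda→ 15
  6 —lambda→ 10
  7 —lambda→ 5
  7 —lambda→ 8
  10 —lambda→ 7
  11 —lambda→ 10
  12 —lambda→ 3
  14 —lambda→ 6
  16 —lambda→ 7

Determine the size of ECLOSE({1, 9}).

Start with {1, 9}.
From 1 via lambda: add 4.
From 4 via lambda: add 14, 15.
From 14 via lambda: add 6.
From 6 via lambda: add 10.
From 10 via lambda: add 7.
From 7 via lambda: add 5, 8.
lambda-closure = {1, 4, 5, 6, 7, 8, 9, 10, 14, 15}, which has 10 states.

10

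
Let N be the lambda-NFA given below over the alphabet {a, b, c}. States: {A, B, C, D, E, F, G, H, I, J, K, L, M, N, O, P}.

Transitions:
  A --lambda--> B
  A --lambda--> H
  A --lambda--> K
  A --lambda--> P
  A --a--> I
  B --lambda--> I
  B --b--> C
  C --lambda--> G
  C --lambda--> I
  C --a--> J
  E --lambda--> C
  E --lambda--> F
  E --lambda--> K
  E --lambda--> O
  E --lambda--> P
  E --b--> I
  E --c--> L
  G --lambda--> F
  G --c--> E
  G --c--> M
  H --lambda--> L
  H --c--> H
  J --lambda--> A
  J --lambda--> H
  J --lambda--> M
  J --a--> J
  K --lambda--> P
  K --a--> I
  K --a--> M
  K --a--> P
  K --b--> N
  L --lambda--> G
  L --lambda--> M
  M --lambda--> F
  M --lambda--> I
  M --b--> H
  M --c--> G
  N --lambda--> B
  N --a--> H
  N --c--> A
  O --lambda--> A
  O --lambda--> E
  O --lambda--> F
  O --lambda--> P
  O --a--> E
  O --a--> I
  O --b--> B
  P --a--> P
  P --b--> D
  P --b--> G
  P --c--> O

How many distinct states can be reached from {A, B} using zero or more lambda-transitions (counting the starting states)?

10

Start with {A, B}.
From A via lambda: add H, K, P.
From B via lambda: add I.
From H via lambda: add L.
From L via lambda: add G, M.
From G via lambda: add F.
lambda-closure = {A, B, F, G, H, I, K, L, M, P}, which has 10 states.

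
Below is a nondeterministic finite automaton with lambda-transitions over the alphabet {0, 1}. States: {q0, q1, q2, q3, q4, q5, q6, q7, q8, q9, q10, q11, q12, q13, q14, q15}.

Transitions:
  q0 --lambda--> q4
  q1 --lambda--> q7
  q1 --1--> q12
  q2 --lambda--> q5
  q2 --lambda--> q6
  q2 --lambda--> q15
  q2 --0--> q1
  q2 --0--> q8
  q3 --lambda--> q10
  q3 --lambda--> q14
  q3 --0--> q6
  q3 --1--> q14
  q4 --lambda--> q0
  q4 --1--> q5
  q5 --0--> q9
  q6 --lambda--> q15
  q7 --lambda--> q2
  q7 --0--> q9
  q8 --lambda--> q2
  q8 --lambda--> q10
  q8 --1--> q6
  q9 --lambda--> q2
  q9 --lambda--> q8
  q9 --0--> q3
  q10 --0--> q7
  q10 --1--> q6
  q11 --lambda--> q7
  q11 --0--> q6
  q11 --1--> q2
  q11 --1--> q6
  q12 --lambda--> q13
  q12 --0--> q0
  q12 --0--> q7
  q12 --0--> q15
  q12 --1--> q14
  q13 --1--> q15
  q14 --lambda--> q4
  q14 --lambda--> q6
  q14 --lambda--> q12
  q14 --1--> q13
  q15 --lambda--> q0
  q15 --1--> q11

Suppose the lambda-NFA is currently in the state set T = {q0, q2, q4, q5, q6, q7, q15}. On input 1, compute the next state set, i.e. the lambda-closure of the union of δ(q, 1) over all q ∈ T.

{q0, q2, q4, q5, q6, q7, q11, q15}

q4 on 1 → {q5}.
q15 on 1 → {q11}.
No 1-transition from q0, q2, q5, q6, q7.
Union after reading 1: {q5, q11}.
Now take the lambda-closure:
From q11 via lambda: add q7.
From q7 via lambda: add q2.
From q2 via lambda: add q6, q15.
From q15 via lambda: add q0.
From q0 via lambda: add q4.
No new states can be added; the closed set is {q0, q2, q4, q5, q6, q7, q11, q15}.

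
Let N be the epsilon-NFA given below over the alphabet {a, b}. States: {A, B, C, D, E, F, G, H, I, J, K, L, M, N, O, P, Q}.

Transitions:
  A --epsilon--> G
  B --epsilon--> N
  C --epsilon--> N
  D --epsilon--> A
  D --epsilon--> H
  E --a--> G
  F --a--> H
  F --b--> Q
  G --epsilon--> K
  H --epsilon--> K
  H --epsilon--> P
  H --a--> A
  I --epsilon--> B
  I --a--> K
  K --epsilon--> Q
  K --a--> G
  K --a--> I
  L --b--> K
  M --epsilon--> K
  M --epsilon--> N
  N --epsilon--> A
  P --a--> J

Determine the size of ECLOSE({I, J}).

Start with {I, J}.
From I via epsilon: add B.
From B via epsilon: add N.
From N via epsilon: add A.
From A via epsilon: add G.
From G via epsilon: add K.
From K via epsilon: add Q.
epsilon-closure = {A, B, G, I, J, K, N, Q}, which has 8 states.

8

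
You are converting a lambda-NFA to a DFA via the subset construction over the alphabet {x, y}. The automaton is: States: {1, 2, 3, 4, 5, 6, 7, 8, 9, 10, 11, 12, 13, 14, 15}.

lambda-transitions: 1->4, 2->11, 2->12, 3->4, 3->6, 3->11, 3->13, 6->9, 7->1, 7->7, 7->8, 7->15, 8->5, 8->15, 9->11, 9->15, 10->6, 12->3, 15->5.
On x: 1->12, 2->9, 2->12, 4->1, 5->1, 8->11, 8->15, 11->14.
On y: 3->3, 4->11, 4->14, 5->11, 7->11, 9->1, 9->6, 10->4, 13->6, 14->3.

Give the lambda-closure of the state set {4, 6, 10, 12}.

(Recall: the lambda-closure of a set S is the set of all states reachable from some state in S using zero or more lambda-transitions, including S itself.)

{3, 4, 5, 6, 9, 10, 11, 12, 13, 15}

Start with {4, 6, 10, 12}.
From 6 via lambda: add 9.
From 12 via lambda: add 3.
From 3 via lambda: add 11, 13.
From 9 via lambda: add 15.
From 15 via lambda: add 5.
No new states can be added; the closed set is {3, 4, 5, 6, 9, 10, 11, 12, 13, 15}.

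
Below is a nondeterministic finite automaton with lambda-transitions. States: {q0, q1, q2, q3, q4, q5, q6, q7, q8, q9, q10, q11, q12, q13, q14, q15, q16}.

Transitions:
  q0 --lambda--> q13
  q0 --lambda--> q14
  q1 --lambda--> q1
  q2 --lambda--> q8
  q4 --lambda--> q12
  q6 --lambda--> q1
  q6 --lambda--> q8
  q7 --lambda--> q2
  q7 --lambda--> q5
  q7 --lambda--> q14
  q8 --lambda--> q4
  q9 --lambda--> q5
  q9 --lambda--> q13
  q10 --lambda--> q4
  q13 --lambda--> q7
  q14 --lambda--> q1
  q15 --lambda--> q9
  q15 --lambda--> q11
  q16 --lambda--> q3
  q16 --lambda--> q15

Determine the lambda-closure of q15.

Start with {q15}.
From q15 via lambda: add q9, q11.
From q9 via lambda: add q5, q13.
From q13 via lambda: add q7.
From q7 via lambda: add q2, q14.
From q2 via lambda: add q8.
From q14 via lambda: add q1.
From q8 via lambda: add q4.
From q4 via lambda: add q12.
No new states can be added; the closed set is {q1, q2, q4, q5, q7, q8, q9, q11, q12, q13, q14, q15}.

{q1, q2, q4, q5, q7, q8, q9, q11, q12, q13, q14, q15}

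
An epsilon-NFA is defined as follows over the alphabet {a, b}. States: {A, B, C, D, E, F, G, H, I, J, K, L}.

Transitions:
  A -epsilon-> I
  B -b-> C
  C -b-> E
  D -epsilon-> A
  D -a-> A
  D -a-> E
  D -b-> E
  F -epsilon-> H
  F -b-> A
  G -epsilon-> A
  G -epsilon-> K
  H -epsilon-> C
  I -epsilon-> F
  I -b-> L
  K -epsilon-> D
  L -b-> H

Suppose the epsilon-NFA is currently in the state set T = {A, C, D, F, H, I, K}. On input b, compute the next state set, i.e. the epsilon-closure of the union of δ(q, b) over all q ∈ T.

C on b → {E}.
D on b → {E}.
F on b → {A}.
I on b → {L}.
No b-transition from A, H, K.
Union after reading b: {A, E, L}.
Now take the epsilon-closure:
From A via epsilon: add I.
From I via epsilon: add F.
From F via epsilon: add H.
From H via epsilon: add C.
No new states can be added; the closed set is {A, C, E, F, H, I, L}.

{A, C, E, F, H, I, L}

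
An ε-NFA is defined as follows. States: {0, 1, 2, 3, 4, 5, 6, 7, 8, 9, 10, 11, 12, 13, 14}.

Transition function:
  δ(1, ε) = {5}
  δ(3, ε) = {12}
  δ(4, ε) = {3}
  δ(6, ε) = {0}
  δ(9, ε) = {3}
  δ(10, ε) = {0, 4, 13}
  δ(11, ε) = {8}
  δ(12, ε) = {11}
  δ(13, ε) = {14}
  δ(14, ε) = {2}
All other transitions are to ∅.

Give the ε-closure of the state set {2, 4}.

{2, 3, 4, 8, 11, 12}

Start with {2, 4}.
From 4 via ε: add 3.
From 3 via ε: add 12.
From 12 via ε: add 11.
From 11 via ε: add 8.
No new states can be added; the closed set is {2, 3, 4, 8, 11, 12}.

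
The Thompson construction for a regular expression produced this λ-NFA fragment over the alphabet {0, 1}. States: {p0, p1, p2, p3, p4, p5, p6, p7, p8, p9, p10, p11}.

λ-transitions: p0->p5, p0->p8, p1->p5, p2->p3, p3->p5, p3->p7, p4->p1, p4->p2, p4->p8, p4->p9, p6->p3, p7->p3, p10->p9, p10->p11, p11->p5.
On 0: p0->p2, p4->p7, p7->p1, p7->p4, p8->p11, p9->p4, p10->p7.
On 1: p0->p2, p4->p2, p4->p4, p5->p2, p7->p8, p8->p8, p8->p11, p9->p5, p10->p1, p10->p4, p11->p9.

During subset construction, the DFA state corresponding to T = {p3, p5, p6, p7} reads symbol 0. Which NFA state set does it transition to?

{p1, p2, p3, p4, p5, p7, p8, p9}

p7 on 0 → {p1, p4}.
No 0-transition from p3, p5, p6.
Union after reading 0: {p1, p4}.
Now take the λ-closure:
From p1 via λ: add p5.
From p4 via λ: add p2, p8, p9.
From p2 via λ: add p3.
From p3 via λ: add p7.
No new states can be added; the closed set is {p1, p2, p3, p4, p5, p7, p8, p9}.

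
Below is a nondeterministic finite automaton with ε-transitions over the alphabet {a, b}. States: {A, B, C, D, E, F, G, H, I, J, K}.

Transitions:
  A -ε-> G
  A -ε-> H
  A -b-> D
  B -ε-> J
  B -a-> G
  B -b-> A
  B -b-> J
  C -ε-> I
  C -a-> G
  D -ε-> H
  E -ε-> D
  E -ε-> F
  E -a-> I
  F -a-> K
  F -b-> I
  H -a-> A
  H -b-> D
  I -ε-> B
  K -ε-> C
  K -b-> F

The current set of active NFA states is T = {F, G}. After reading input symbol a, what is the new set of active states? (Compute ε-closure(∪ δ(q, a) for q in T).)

F on a → {K}.
No a-transition from G.
Union after reading a: {K}.
Now take the ε-closure:
From K via ε: add C.
From C via ε: add I.
From I via ε: add B.
From B via ε: add J.
No new states can be added; the closed set is {B, C, I, J, K}.

{B, C, I, J, K}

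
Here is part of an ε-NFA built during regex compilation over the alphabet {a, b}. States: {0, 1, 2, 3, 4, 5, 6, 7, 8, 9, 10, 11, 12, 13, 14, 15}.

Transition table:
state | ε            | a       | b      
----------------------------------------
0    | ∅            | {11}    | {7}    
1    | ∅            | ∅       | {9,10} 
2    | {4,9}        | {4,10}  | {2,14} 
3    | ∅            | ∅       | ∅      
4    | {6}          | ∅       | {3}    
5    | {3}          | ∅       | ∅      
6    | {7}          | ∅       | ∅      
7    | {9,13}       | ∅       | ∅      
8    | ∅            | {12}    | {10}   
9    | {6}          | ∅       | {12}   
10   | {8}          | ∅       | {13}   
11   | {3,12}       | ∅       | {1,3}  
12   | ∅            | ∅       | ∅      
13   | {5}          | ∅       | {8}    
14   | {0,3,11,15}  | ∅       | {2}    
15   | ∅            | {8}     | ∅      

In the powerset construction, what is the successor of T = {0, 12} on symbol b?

0 on b → {7}.
No b-transition from 12.
Union after reading b: {7}.
Now take the ε-closure:
From 7 via ε: add 9, 13.
From 9 via ε: add 6.
From 13 via ε: add 5.
From 5 via ε: add 3.
No new states can be added; the closed set is {3, 5, 6, 7, 9, 13}.

{3, 5, 6, 7, 9, 13}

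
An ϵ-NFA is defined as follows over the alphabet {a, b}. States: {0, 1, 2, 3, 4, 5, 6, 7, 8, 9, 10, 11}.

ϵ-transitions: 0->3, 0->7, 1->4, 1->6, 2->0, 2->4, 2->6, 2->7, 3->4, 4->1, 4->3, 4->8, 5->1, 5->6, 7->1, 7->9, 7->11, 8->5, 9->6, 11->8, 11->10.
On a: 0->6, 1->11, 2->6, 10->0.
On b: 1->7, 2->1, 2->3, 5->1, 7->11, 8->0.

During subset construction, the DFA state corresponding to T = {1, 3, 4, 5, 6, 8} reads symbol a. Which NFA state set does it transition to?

{1, 3, 4, 5, 6, 8, 10, 11}

1 on a → {11}.
No a-transition from 3, 4, 5, 6, 8.
Union after reading a: {11}.
Now take the ϵ-closure:
From 11 via ϵ: add 8, 10.
From 8 via ϵ: add 5.
From 5 via ϵ: add 1, 6.
From 1 via ϵ: add 4.
From 4 via ϵ: add 3.
No new states can be added; the closed set is {1, 3, 4, 5, 6, 8, 10, 11}.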